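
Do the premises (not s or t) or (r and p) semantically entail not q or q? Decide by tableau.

Initial set: {((not s or t) or (r and p)); not (not q or q)}.
not (not q or q): α-rule — add not not q, not q.
× closes — contains both q and not q.
All 1 branch closes.
Every branch closed, so the premises entail the conclusion.

Yes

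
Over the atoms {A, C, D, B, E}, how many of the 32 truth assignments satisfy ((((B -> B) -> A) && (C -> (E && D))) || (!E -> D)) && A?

14

Initial set: {(((((B -> B) -> A) && (C -> (E && D))) || (!E -> D)) && A)}.
(((((B -> B) -> A) && (C -> (E && D))) || (!E -> D)) && A): α-rule — add ((((B -> B) -> A) && (C -> (E && D))) || (!E -> D)), A.
((((B -> B) -> A) && (C -> (E && D))) || (!E -> D)): β-rule — branch into (((B -> B) -> A) && (C -> (E && D)))  //  (!E -> D).
  branch 1 (add (((B -> B) -> A) && (C -> (E && D)))):
    (((B -> B) -> A) && (C -> (E && D))): α-rule — add ((B -> B) -> A), (C -> (E && D)).
    ((B -> B) -> A): β-rule — branch into !(B -> B)  //  A.
      branch 1.1 (add !(B -> B)):
        !(B -> B): α-rule — add B, !B.
        × closes — contains both B and !B.
      branch 1.2 (add A):
        (C -> (E && D)): β-rule — branch into !C  //  (E && D).
          branch 1.2.1 (add !C):
            ○ open, literals {A=true, C=false}.
          branch 1.2.2 (add (E && D)):
            (E && D): α-rule — add E, D.
            ○ open, literals {A=true, D=true, E=true}.
  branch 2 (add (!E -> D)):
    (!E -> D): β-rule — branch into !!E  //  D.
      branch 2.1 (add !!E):
        ○ open, literals {A=true, E=true}.
      branch 2.2 (add D):
        ○ open, literals {A=true, D=true}.
1 branch closed, 4 open.
Each open branch fixes some atoms; the unmentioned ones are free. Counting distinct full assignments: branch {A=true, C=false} (D, B, E) contributes 8 new; branch {A=true, D=true, E=true} (C, B) contributes 2 new; branch {A=true, E=true} (C, D, B) contributes 2 new; branch {A=true, D=true} (C, B, E) contributes 2 new. Total: 14.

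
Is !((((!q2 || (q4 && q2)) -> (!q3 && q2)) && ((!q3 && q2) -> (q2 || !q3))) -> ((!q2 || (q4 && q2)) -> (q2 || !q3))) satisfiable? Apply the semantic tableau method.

Initial set: {!((((!q2 || (q4 && q2)) -> (!q3 && q2)) && ((!q3 && q2) -> (q2 || !q3))) -> ((!q2 || (q4 && q2)) -> (q2 || !q3)))}.
!((((!q2 || (q4 && q2)) -> (!q3 && q2)) && ((!q3 && q2) -> (q2 || !q3))) -> ((!q2 || (q4 && q2)) -> (q2 || !q3))): α-rule — add (((!q2 || (q4 && q2)) -> (!q3 && q2)) && ((!q3 && q2) -> (q2 || !q3))), !((!q2 || (q4 && q2)) -> (q2 || !q3)).
(((!q2 || (q4 && q2)) -> (!q3 && q2)) && ((!q3 && q2) -> (q2 || !q3))): α-rule — add ((!q2 || (q4 && q2)) -> (!q3 && q2)), ((!q3 && q2) -> (q2 || !q3)).
!((!q2 || (q4 && q2)) -> (q2 || !q3)): α-rule — add (!q2 || (q4 && q2)), !(q2 || !q3).
!(q2 || !q3): α-rule — add !q2, !!q3.
((!q2 || (q4 && q2)) -> (!q3 && q2)): β-rule — branch into !(!q2 || (q4 && q2))  //  (!q3 && q2).
  branch 1 (add !(!q2 || (q4 && q2))):
    !(!q2 || (q4 && q2)): α-rule — add !!q2, !(q4 && q2).
    × closes — contains both q2 and !q2.
  branch 2 (add (!q3 && q2)):
    (!q3 && q2): α-rule — add !q3, q2.
    × closes — contains both q3 and !q3.
All 2 branches close.
Every branch closed; the formula is unsatisfiable.

Unsatisfiable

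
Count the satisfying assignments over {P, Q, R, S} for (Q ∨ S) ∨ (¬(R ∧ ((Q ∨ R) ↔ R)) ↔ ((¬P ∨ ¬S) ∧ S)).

Initial set: {T ((Q ∨ S) ∨ (¬(R ∧ ((Q ∨ R) ↔ R)) ↔ ((¬P ∨ ¬S) ∧ S)))}.
T ((Q ∨ S) ∨ (¬(R ∧ ((Q ∨ R) ↔ R)) ↔ ((¬P ∨ ¬S) ∧ S))): β-rule — branch into T (Q ∨ S)  //  T (¬(R ∧ ((Q ∨ R) ↔ R)) ↔ ((¬P ∨ ¬S) ∧ S)).
  branch 1 (add T (Q ∨ S)):
    T (Q ∨ S): β-rule — branch into T Q  //  T S.
      branch 1.1 (add T Q):
        ○ open, literals {Q=1}.
      branch 1.2 (add T S):
        ○ open, literals {S=1}.
  branch 2 (add T (¬(R ∧ ((Q ∨ R) ↔ R)) ↔ ((¬P ∨ ¬S) ∧ S))):
    T (¬(R ∧ ((Q ∨ R) ↔ R)) ↔ ((¬P ∨ ¬S) ∧ S)): β-rule — branch into T ¬(R ∧ ((Q ∨ R) ↔ R)), T ((¬P ∨ ¬S) ∧ S)  //  F ¬(R ∧ ((Q ∨ R) ↔ R)), F ((¬P ∨ ¬S) ∧ S).
      branch 2.1 (add T ¬(R ∧ ((Q ∨ R) ↔ R)), T ((¬P ∨ ¬S) ∧ S)):
        T ((¬P ∨ ¬S) ∧ S): α-rule — add T (¬P ∨ ¬S), T S.
        T ¬(R ∧ ((Q ∨ R) ↔ R)): β-rule — branch into F R  //  F ((Q ∨ R) ↔ R).
          branch 2.1.1 (add F R):
            T (¬P ∨ ¬S): β-rule — branch into T ¬P  //  T ¬S.
              branch 2.1.1.1 (add T ¬P):
                ○ open, literals {P=0, R=0, S=1}.
              branch 2.1.1.2 (add T ¬S):
                × closes — contains both S and ¬S.
          branch 2.1.2 (add F ((Q ∨ R) ↔ R)):
            T (¬P ∨ ¬S): β-rule — branch into T ¬P  //  T ¬S.
              branch 2.1.2.1 (add T ¬P):
                F ((Q ∨ R) ↔ R): β-rule — branch into T (Q ∨ R), F R  //  F (Q ∨ R), T R.
                  branch 2.1.2.1.1 (add T (Q ∨ R), F R):
                    T (Q ∨ R): β-rule — branch into T Q  //  T R.
                      branch 2.1.2.1.1.1 (add T Q):
                        ○ open, literals {P=0, Q=1, R=0, S=1}.
                      branch 2.1.2.1.1.2 (add T R):
                        × closes — contains both R and ¬R.
                  branch 2.1.2.1.2 (add F (Q ∨ R), T R):
                    F (Q ∨ R): α-rule — add F Q, F R.
                    × closes — contains both R and ¬R.
              branch 2.1.2.2 (add T ¬S):
                × closes — contains both S and ¬S.
      branch 2.2 (add F ¬(R ∧ ((Q ∨ R) ↔ R)), F ((¬P ∨ ¬S) ∧ S)):
        F ¬(R ∧ ((Q ∨ R) ↔ R)): α-rule — add T R, T ((Q ∨ R) ↔ R).
        F ((¬P ∨ ¬S) ∧ S): β-rule — branch into F (¬P ∨ ¬S)  //  F S.
          branch 2.2.1 (add F (¬P ∨ ¬S)):
            F (¬P ∨ ¬S): α-rule — add F ¬P, F ¬S.
            T ((Q ∨ R) ↔ R): β-rule — branch into T (Q ∨ R), T R  //  F (Q ∨ R), F R.
              branch 2.2.1.1 (add T (Q ∨ R), T R):
                T (Q ∨ R): β-rule — branch into T Q  //  T R.
                  branch 2.2.1.1.1 (add T Q):
                    ○ open, literals {P=1, Q=1, R=1, S=1}.
                  branch 2.2.1.1.2 (add T R):
                    ○ open, literals {P=1, R=1, S=1}.
              branch 2.2.1.2 (add F (Q ∨ R), F R):
                × closes — contains both R and ¬R.
          branch 2.2.2 (add F S):
            T ((Q ∨ R) ↔ R): β-rule — branch into T (Q ∨ R), T R  //  F (Q ∨ R), F R.
              branch 2.2.2.1 (add T (Q ∨ R), T R):
                T (Q ∨ R): β-rule — branch into T Q  //  T R.
                  branch 2.2.2.1.1 (add T Q):
                    ○ open, literals {Q=1, R=1, S=0}.
                  branch 2.2.2.1.2 (add T R):
                    ○ open, literals {R=1, S=0}.
              branch 2.2.2.2 (add F (Q ∨ R), F R):
                × closes — contains both R and ¬R.
6 branches closed, 8 open.
Each open branch fixes some atoms; the unmentioned ones are free. Counting distinct full assignments: branch {Q=1} (P, R, S) contributes 8 new; branch {S=1} (P, Q, R) contributes 4 new; branch {P=0, R=0, S=1} (Q) contributes 0 new; branch {P=0, Q=1, R=0, S=1} (none free) contributes 0 new; branch {P=1, Q=1, R=1, S=1} (none free) contributes 0 new; branch {P=1, R=1, S=1} (Q) contributes 0 new; branch {Q=1, R=1, S=0} (P) contributes 0 new; branch {R=1, S=0} (P, Q) contributes 2 new. Total: 14.

14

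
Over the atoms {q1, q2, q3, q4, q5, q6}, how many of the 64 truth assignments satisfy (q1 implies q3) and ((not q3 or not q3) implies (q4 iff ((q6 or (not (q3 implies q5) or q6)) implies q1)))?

Initial set: {T ((q1 implies q3) and ((not q3 or not q3) implies (q4 iff ((q6 or (not (q3 implies q5) or q6)) implies q1))))}.
T ((q1 implies q3) and ((not q3 or not q3) implies (q4 iff ((q6 or (not (q3 implies q5) or q6)) implies q1)))): α-rule — add T (q1 implies q3), T ((not q3 or not q3) implies (q4 iff ((q6 or (not (q3 implies q5) or q6)) implies q1))).
T (q1 implies q3): β-rule — branch into F q1  //  T q3.
  branch 1 (add F q1):
    T ((not q3 or not q3) implies (q4 iff ((q6 or (not (q3 implies q5) or q6)) implies q1))): β-rule — branch into F (not q3 or not q3)  //  T (q4 iff ((q6 or (not (q3 implies q5) or q6)) implies q1)).
      branch 1.1 (add F (not q3 or not q3)):
        F (not q3 or not q3): α-rule — add F not q3, F not q3.
        ○ open, literals {q1=0, q3=1}.
      branch 1.2 (add T (q4 iff ((q6 or (not (q3 implies q5) or q6)) implies q1))):
        T (q4 iff ((q6 or (not (q3 implies q5) or q6)) implies q1)): β-rule — branch into T q4, T ((q6 or (not (q3 implies q5) or q6)) implies q1)  //  F q4, F ((q6 or (not (q3 implies q5) or q6)) implies q1).
          branch 1.2.1 (add T q4, T ((q6 or (not (q3 implies q5) or q6)) implies q1)):
            T ((q6 or (not (q3 implies q5) or q6)) implies q1): β-rule — branch into F (q6 or (not (q3 implies q5) or q6))  //  T q1.
              branch 1.2.1.1 (add F (q6 or (not (q3 implies q5) or q6))):
                F (q6 or (not (q3 implies q5) or q6)): α-rule — add F q6, F (not (q3 implies q5) or q6).
                F (not (q3 implies q5) or q6): α-rule — add F not (q3 implies q5), F q6.
                F not (q3 implies q5): β-rule — branch into F q3  //  T q5.
                  branch 1.2.1.1.1 (add F q3):
                    ○ open, literals {q1=0, q3=0, q4=1, q6=0}.
                  branch 1.2.1.1.2 (add T q5):
                    ○ open, literals {q1=0, q4=1, q5=1, q6=0}.
              branch 1.2.1.2 (add T q1):
                × closes — contains both q1 and not q1.
          branch 1.2.2 (add F q4, F ((q6 or (not (q3 implies q5) or q6)) implies q1)):
            F ((q6 or (not (q3 implies q5) or q6)) implies q1): α-rule — add T (q6 or (not (q3 implies q5) or q6)), F q1.
            T (q6 or (not (q3 implies q5) or q6)): β-rule — branch into T q6  //  T (not (q3 implies q5) or q6).
              branch 1.2.2.1 (add T q6):
                ○ open, literals {q1=0, q4=0, q6=1}.
              branch 1.2.2.2 (add T (not (q3 implies q5) or q6)):
                T (not (q3 implies q5) or q6): β-rule — branch into T not (q3 implies q5)  //  T q6.
                  branch 1.2.2.2.1 (add T not (q3 implies q5)):
                    T not (q3 implies q5): α-rule — add T q3, F q5.
                    ○ open, literals {q1=0, q3=1, q4=0, q5=0}.
                  branch 1.2.2.2.2 (add T q6):
                    ○ open, literals {q1=0, q4=0, q6=1}.
  branch 2 (add T q3):
    T ((not q3 or not q3) implies (q4 iff ((q6 or (not (q3 implies q5) or q6)) implies q1))): β-rule — branch into F (not q3 or not q3)  //  T (q4 iff ((q6 or (not (q3 implies q5) or q6)) implies q1)).
      branch 2.1 (add F (not q3 or not q3)):
        F (not q3 or not q3): α-rule — add F not q3, F not q3.
        ○ open, literals {q3=1}.
      branch 2.2 (add T (q4 iff ((q6 or (not (q3 implies q5) or q6)) implies q1))):
        T (q4 iff ((q6 or (not (q3 implies q5) or q6)) implies q1)): β-rule — branch into T q4, T ((q6 or (not (q3 implies q5) or q6)) implies q1)  //  F q4, F ((q6 or (not (q3 implies q5) or q6)) implies q1).
          branch 2.2.1 (add T q4, T ((q6 or (not (q3 implies q5) or q6)) implies q1)):
            T ((q6 or (not (q3 implies q5) or q6)) implies q1): β-rule — branch into F (q6 or (not (q3 implies q5) or q6))  //  T q1.
              branch 2.2.1.1 (add F (q6 or (not (q3 implies q5) or q6))):
                F (q6 or (not (q3 implies q5) or q6)): α-rule — add F q6, F (not (q3 implies q5) or q6).
                F (not (q3 implies q5) or q6): α-rule — add F not (q3 implies q5), F q6.
                F not (q3 implies q5): β-rule — branch into F q3  //  T q5.
                  branch 2.2.1.1.1 (add F q3):
                    × closes — contains both q3 and not q3.
                  branch 2.2.1.1.2 (add T q5):
                    ○ open, literals {q3=1, q4=1, q5=1, q6=0}.
              branch 2.2.1.2 (add T q1):
                ○ open, literals {q1=1, q3=1, q4=1}.
          branch 2.2.2 (add F q4, F ((q6 or (not (q3 implies q5) or q6)) implies q1)):
            F ((q6 or (not (q3 implies q5) or q6)) implies q1): α-rule — add T (q6 or (not (q3 implies q5) or q6)), F q1.
            T (q6 or (not (q3 implies q5) or q6)): β-rule — branch into T q6  //  T (not (q3 implies q5) or q6).
              branch 2.2.2.1 (add T q6):
                ○ open, literals {q1=0, q3=1, q4=0, q6=1}.
              branch 2.2.2.2 (add T (not (q3 implies q5) or q6)):
                T (not (q3 implies q5) or q6): β-rule — branch into T not (q3 implies q5)  //  T q6.
                  branch 2.2.2.2.1 (add T not (q3 implies q5)):
                    T not (q3 implies q5): α-rule — add T q3, F q5.
                    ○ open, literals {q1=0, q3=1, q4=0, q5=0}.
                  branch 2.2.2.2.2 (add T q6):
                    ○ open, literals {q1=0, q3=1, q4=0, q6=1}.
2 branches closed, 12 open.
Each open branch fixes some atoms; the unmentioned ones are free. Counting distinct full assignments: branch {q1=0, q3=1} (q2, q4, q5, q6) contributes 16 new; branch {q1=0, q3=0, q4=1, q6=0} (q2, q5) contributes 4 new; branch {q1=0, q4=1, q5=1, q6=0} (q2, q3) contributes 0 new; branch {q1=0, q4=0, q6=1} (q2, q3, q5) contributes 4 new; branch {q1=0, q3=1, q4=0, q5=0} (q2, q6) contributes 0 new; branch {q1=0, q4=0, q6=1} (q2, q3, q5) contributes 0 new; branch {q3=1} (q1, q2, q4, q5, q6) contributes 16 new; branch {q3=1, q4=1, q5=1, q6=0} (q1, q2) contributes 0 new; branch {q1=1, q3=1, q4=1} (q2, q5, q6) contributes 0 new; branch {q1=0, q3=1, q4=0, q6=1} (q2, q5) contributes 0 new; branch {q1=0, q3=1, q4=0, q5=0} (q2, q6) contributes 0 new; branch {q1=0, q3=1, q4=0, q6=1} (q2, q5) contributes 0 new. Total: 40.

40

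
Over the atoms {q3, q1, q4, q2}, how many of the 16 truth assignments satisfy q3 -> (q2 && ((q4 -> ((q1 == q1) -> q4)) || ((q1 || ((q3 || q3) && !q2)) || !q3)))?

Initial set: {(q3 -> (q2 && ((q4 -> ((q1 == q1) -> q4)) || ((q1 || ((q3 || q3) && !q2)) || !q3))))}.
(q3 -> (q2 && ((q4 -> ((q1 == q1) -> q4)) || ((q1 || ((q3 || q3) && !q2)) || !q3)))): β-rule — branch into !q3  //  (q2 && ((q4 -> ((q1 == q1) -> q4)) || ((q1 || ((q3 || q3) && !q2)) || !q3))).
  branch 1 (add !q3):
    ○ open, literals {q3=false}.
  branch 2 (add (q2 && ((q4 -> ((q1 == q1) -> q4)) || ((q1 || ((q3 || q3) && !q2)) || !q3)))):
    (q2 && ((q4 -> ((q1 == q1) -> q4)) || ((q1 || ((q3 || q3) && !q2)) || !q3))): α-rule — add q2, ((q4 -> ((q1 == q1) -> q4)) || ((q1 || ((q3 || q3) && !q2)) || !q3)).
    ((q4 -> ((q1 == q1) -> q4)) || ((q1 || ((q3 || q3) && !q2)) || !q3)): β-rule — branch into (q4 -> ((q1 == q1) -> q4))  //  ((q1 || ((q3 || q3) && !q2)) || !q3).
      branch 2.1 (add (q4 -> ((q1 == q1) -> q4))):
        (q4 -> ((q1 == q1) -> q4)): β-rule — branch into !q4  //  ((q1 == q1) -> q4).
          branch 2.1.1 (add !q4):
            ○ open, literals {q2=true, q4=false}.
          branch 2.1.2 (add ((q1 == q1) -> q4)):
            ((q1 == q1) -> q4): β-rule — branch into !(q1 == q1)  //  q4.
              branch 2.1.2.1 (add !(q1 == q1)):
                !(q1 == q1): β-rule — branch into q1, !q1  //  !q1, q1.
                  branch 2.1.2.1.1 (add q1, !q1):
                    × closes — contains both q1 and !q1.
                  branch 2.1.2.1.2 (add !q1, q1):
                    × closes — contains both q1 and !q1.
              branch 2.1.2.2 (add q4):
                ○ open, literals {q2=true, q4=true}.
      branch 2.2 (add ((q1 || ((q3 || q3) && !q2)) || !q3)):
        ((q1 || ((q3 || q3) && !q2)) || !q3): β-rule — branch into (q1 || ((q3 || q3) && !q2))  //  !q3.
          branch 2.2.1 (add (q1 || ((q3 || q3) && !q2))):
            (q1 || ((q3 || q3) && !q2)): β-rule — branch into q1  //  ((q3 || q3) && !q2).
              branch 2.2.1.1 (add q1):
                ○ open, literals {q1=true, q2=true}.
              branch 2.2.1.2 (add ((q3 || q3) && !q2)):
                ((q3 || q3) && !q2): α-rule — add (q3 || q3), !q2.
                × closes — contains both q2 and !q2.
          branch 2.2.2 (add !q3):
            ○ open, literals {q2=true, q3=false}.
3 branches closed, 5 open.
Each open branch fixes some atoms; the unmentioned ones are free. Counting distinct full assignments: branch {q3=false} (q1, q4, q2) contributes 8 new; branch {q2=true, q4=false} (q3, q1) contributes 2 new; branch {q2=true, q4=true} (q3, q1) contributes 2 new; branch {q1=true, q2=true} (q3, q4) contributes 0 new; branch {q2=true, q3=false} (q1, q4) contributes 0 new. Total: 12.

12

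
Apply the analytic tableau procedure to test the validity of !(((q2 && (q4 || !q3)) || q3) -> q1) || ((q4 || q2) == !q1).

Not valid

Assume the negation and expand:
Initial set: {!(!(((q2 && (q4 || !q3)) || q3) -> q1) || ((q4 || q2) == !q1))}.
!(!(((q2 && (q4 || !q3)) || q3) -> q1) || ((q4 || q2) == !q1)): α-rule — add !!(((q2 && (q4 || !q3)) || q3) -> q1), !((q4 || q2) == !q1).
!!(((q2 && (q4 || !q3)) || q3) -> q1): β-rule — branch into !((q2 && (q4 || !q3)) || q3)  //  q1.
  branch 1 (add !((q2 && (q4 || !q3)) || q3)):
    !((q2 && (q4 || !q3)) || q3): α-rule — add !(q2 && (q4 || !q3)), !q3.
    !((q4 || q2) == !q1): β-rule — branch into (q4 || q2), !!q1  //  !(q4 || q2), !q1.
      branch 1.1 (add (q4 || q2), !!q1):
        !(q2 && (q4 || !q3)): β-rule — branch into !q2  //  !(q4 || !q3).
          branch 1.1.1 (add !q2):
            (q4 || q2): β-rule — branch into q4  //  q2.
              branch 1.1.1.1 (add q4):
                ○ open, literals {q1=T, q2=F, q3=F, q4=T}.
              branch 1.1.1.2 (add q2):
                × closes — contains both q2 and !q2.
          branch 1.1.2 (add !(q4 || !q3)):
            !(q4 || !q3): α-rule — add !q4, !!q3.
            × closes — contains both q3 and !q3.
      branch 1.2 (add !(q4 || q2), !q1):
        !(q4 || q2): α-rule — add !q4, !q2.
        !(q2 && (q4 || !q3)): β-rule — branch into !q2  //  !(q4 || !q3).
          branch 1.2.1 (add !q2):
            ○ open, literals {q1=F, q2=F, q3=F, q4=F}.
          branch 1.2.2 (add !(q4 || !q3)):
            !(q4 || !q3): α-rule — add !q4, !!q3.
            × closes — contains both q3 and !q3.
  branch 2 (add q1):
    !((q4 || q2) == !q1): β-rule — branch into (q4 || q2), !!q1  //  !(q4 || q2), !q1.
      branch 2.1 (add (q4 || q2), !!q1):
        (q4 || q2): β-rule — branch into q4  //  q2.
          branch 2.1.1 (add q4):
            ○ open, literals {q1=T, q4=T}.
          branch 2.1.2 (add q2):
            ○ open, literals {q1=T, q2=T}.
      branch 2.2 (add !(q4 || q2), !q1):
        × closes — contains both q1 and !q1.
4 branches closed, 4 open.
An open branch gives a countermodel: q1=T, q2=F, q3=F, q4=T (unmentioned atoms arbitrary); under it the original formula is false.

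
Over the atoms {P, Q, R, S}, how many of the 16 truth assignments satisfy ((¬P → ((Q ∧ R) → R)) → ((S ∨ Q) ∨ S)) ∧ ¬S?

4

Initial set: {(((¬P → ((Q ∧ R) → R)) → ((S ∨ Q) ∨ S)) ∧ ¬S)}.
(((¬P → ((Q ∧ R) → R)) → ((S ∨ Q) ∨ S)) ∧ ¬S): α-rule — add ((¬P → ((Q ∧ R) → R)) → ((S ∨ Q) ∨ S)), ¬S.
((¬P → ((Q ∧ R) → R)) → ((S ∨ Q) ∨ S)): β-rule — branch into ¬(¬P → ((Q ∧ R) → R))  //  ((S ∨ Q) ∨ S).
  branch 1 (add ¬(¬P → ((Q ∧ R) → R))):
    ¬(¬P → ((Q ∧ R) → R)): α-rule — add ¬P, ¬((Q ∧ R) → R).
    ¬((Q ∧ R) → R): α-rule — add (Q ∧ R), ¬R.
    (Q ∧ R): α-rule — add Q, R.
    × closes — contains both R and ¬R.
  branch 2 (add ((S ∨ Q) ∨ S)):
    ((S ∨ Q) ∨ S): β-rule — branch into (S ∨ Q)  //  S.
      branch 2.1 (add (S ∨ Q)):
        (S ∨ Q): β-rule — branch into S  //  Q.
          branch 2.1.1 (add S):
            × closes — contains both S and ¬S.
          branch 2.1.2 (add Q):
            ○ open, literals {Q=1, S=0}.
      branch 2.2 (add S):
        × closes — contains both S and ¬S.
3 branches closed, 1 open.
Each open branch fixes some atoms; the unmentioned ones are free. Counting distinct full assignments: branch {Q=1, S=0} (P, R) contributes 4 new. Total: 4.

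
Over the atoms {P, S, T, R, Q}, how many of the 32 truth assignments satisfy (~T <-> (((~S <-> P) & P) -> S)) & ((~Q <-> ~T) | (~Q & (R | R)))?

9

Initial set: {((~T <-> (((~S <-> P) & P) -> S)) & ((~Q <-> ~T) | (~Q & (R | R))))}.
((~T <-> (((~S <-> P) & P) -> S)) & ((~Q <-> ~T) | (~Q & (R | R)))): α-rule — add (~T <-> (((~S <-> P) & P) -> S)), ((~Q <-> ~T) | (~Q & (R | R))).
(~T <-> (((~S <-> P) & P) -> S)): β-rule — branch into ~T, (((~S <-> P) & P) -> S)  //  ~~T, ~(((~S <-> P) & P) -> S).
  branch 1 (add ~T, (((~S <-> P) & P) -> S)):
    ((~Q <-> ~T) | (~Q & (R | R))): β-rule — branch into (~Q <-> ~T)  //  (~Q & (R | R)).
      branch 1.1 (add (~Q <-> ~T)):
        (((~S <-> P) & P) -> S): β-rule — branch into ~((~S <-> P) & P)  //  S.
          branch 1.1.1 (add ~((~S <-> P) & P)):
            (~Q <-> ~T): β-rule — branch into ~Q, ~T  //  ~~Q, ~~T.
              branch 1.1.1.1 (add ~Q, ~T):
                ~((~S <-> P) & P): β-rule — branch into ~(~S <-> P)  //  ~P.
                  branch 1.1.1.1.1 (add ~(~S <-> P)):
                    ~(~S <-> P): β-rule — branch into ~S, ~P  //  ~~S, P.
                      branch 1.1.1.1.1.1 (add ~S, ~P):
                        ○ open, literals {P=0, Q=0, S=0, T=0}.
                      branch 1.1.1.1.1.2 (add ~~S, P):
                        ○ open, literals {P=1, Q=0, S=1, T=0}.
                  branch 1.1.1.1.2 (add ~P):
                    ○ open, literals {P=0, Q=0, T=0}.
              branch 1.1.1.2 (add ~~Q, ~~T):
                × closes — contains both T and ~T.
          branch 1.1.2 (add S):
            (~Q <-> ~T): β-rule — branch into ~Q, ~T  //  ~~Q, ~~T.
              branch 1.1.2.1 (add ~Q, ~T):
                ○ open, literals {Q=0, S=1, T=0}.
              branch 1.1.2.2 (add ~~Q, ~~T):
                × closes — contains both T and ~T.
      branch 1.2 (add (~Q & (R | R))):
        (~Q & (R | R)): α-rule — add ~Q, (R | R).
        (((~S <-> P) & P) -> S): β-rule — branch into ~((~S <-> P) & P)  //  S.
          branch 1.2.1 (add ~((~S <-> P) & P)):
            (R | R): β-rule — branch into R  //  R.
              branch 1.2.1.1 (add R):
                ~((~S <-> P) & P): β-rule — branch into ~(~S <-> P)  //  ~P.
                  branch 1.2.1.1.1 (add ~(~S <-> P)):
                    ~(~S <-> P): β-rule — branch into ~S, ~P  //  ~~S, P.
                      branch 1.2.1.1.1.1 (add ~S, ~P):
                        ○ open, literals {P=0, Q=0, R=1, S=0, T=0}.
                      branch 1.2.1.1.1.2 (add ~~S, P):
                        ○ open, literals {P=1, Q=0, R=1, S=1, T=0}.
                  branch 1.2.1.1.2 (add ~P):
                    ○ open, literals {P=0, Q=0, R=1, T=0}.
              branch 1.2.1.2 (add R):
                ~((~S <-> P) & P): β-rule — branch into ~(~S <-> P)  //  ~P.
                  branch 1.2.1.2.1 (add ~(~S <-> P)):
                    ~(~S <-> P): β-rule — branch into ~S, ~P  //  ~~S, P.
                      branch 1.2.1.2.1.1 (add ~S, ~P):
                        ○ open, literals {P=0, Q=0, R=1, S=0, T=0}.
                      branch 1.2.1.2.1.2 (add ~~S, P):
                        ○ open, literals {P=1, Q=0, R=1, S=1, T=0}.
                  branch 1.2.1.2.2 (add ~P):
                    ○ open, literals {P=0, Q=0, R=1, T=0}.
          branch 1.2.2 (add S):
            (R | R): β-rule — branch into R  //  R.
              branch 1.2.2.1 (add R):
                ○ open, literals {Q=0, R=1, S=1, T=0}.
              branch 1.2.2.2 (add R):
                ○ open, literals {Q=0, R=1, S=1, T=0}.
  branch 2 (add ~~T, ~(((~S <-> P) & P) -> S)):
    ~(((~S <-> P) & P) -> S): α-rule — add ((~S <-> P) & P), ~S.
    ((~S <-> P) & P): α-rule — add (~S <-> P), P.
    ((~Q <-> ~T) | (~Q & (R | R))): β-rule — branch into (~Q <-> ~T)  //  (~Q & (R | R)).
      branch 2.1 (add (~Q <-> ~T)):
        (~S <-> P): β-rule — branch into ~S, P  //  ~~S, ~P.
          branch 2.1.1 (add ~S, P):
            (~Q <-> ~T): β-rule — branch into ~Q, ~T  //  ~~Q, ~~T.
              branch 2.1.1.1 (add ~Q, ~T):
                × closes — contains both T and ~T.
              branch 2.1.1.2 (add ~~Q, ~~T):
                ○ open, literals {P=1, Q=1, S=0, T=1}.
          branch 2.1.2 (add ~~S, ~P):
            × closes — contains both S and ~S.
      branch 2.2 (add (~Q & (R | R))):
        (~Q & (R | R)): α-rule — add ~Q, (R | R).
        (~S <-> P): β-rule — branch into ~S, P  //  ~~S, ~P.
          branch 2.2.1 (add ~S, P):
            (R | R): β-rule — branch into R  //  R.
              branch 2.2.1.1 (add R):
                ○ open, literals {P=1, Q=0, R=1, S=0, T=1}.
              branch 2.2.1.2 (add R):
                ○ open, literals {P=1, Q=0, R=1, S=0, T=1}.
          branch 2.2.2 (add ~~S, ~P):
            × closes — contains both S and ~S.
5 branches closed, 15 open.
Each open branch fixes some atoms; the unmentioned ones are free. Counting distinct full assignments: branch {P=0, Q=0, S=0, T=0} (R) contributes 2 new; branch {P=1, Q=0, S=1, T=0} (R) contributes 2 new; branch {P=0, Q=0, T=0} (S, R) contributes 2 new; branch {Q=0, S=1, T=0} (P, R) contributes 0 new; branch {P=0, Q=0, R=1, S=0, T=0} (none free) contributes 0 new; branch {P=1, Q=0, R=1, S=1, T=0} (none free) contributes 0 new; branch {P=0, Q=0, R=1, T=0} (S) contributes 0 new; branch {P=0, Q=0, R=1, S=0, T=0} (none free) contributes 0 new; branch {P=1, Q=0, R=1, S=1, T=0} (none free) contributes 0 new; branch {P=0, Q=0, R=1, T=0} (S) contributes 0 new; branch {Q=0, R=1, S=1, T=0} (P) contributes 0 new; branch {Q=0, R=1, S=1, T=0} (P) contributes 0 new; branch {P=1, Q=1, S=0, T=1} (R) contributes 2 new; branch {P=1, Q=0, R=1, S=0, T=1} (none free) contributes 1 new; branch {P=1, Q=0, R=1, S=0, T=1} (none free) contributes 0 new. Total: 9.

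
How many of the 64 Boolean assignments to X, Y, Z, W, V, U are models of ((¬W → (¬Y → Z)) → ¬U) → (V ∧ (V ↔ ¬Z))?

38

Initial set: {(((¬W → (¬Y → Z)) → ¬U) → (V ∧ (V ↔ ¬Z)))}.
(((¬W → (¬Y → Z)) → ¬U) → (V ∧ (V ↔ ¬Z))): β-rule — branch into ¬((¬W → (¬Y → Z)) → ¬U)  //  (V ∧ (V ↔ ¬Z)).
  branch 1 (add ¬((¬W → (¬Y → Z)) → ¬U)):
    ¬((¬W → (¬Y → Z)) → ¬U): α-rule — add (¬W → (¬Y → Z)), ¬¬U.
    (¬W → (¬Y → Z)): β-rule — branch into ¬¬W  //  (¬Y → Z).
      branch 1.1 (add ¬¬W):
        ○ open, literals {U=T, W=T}.
      branch 1.2 (add (¬Y → Z)):
        (¬Y → Z): β-rule — branch into ¬¬Y  //  Z.
          branch 1.2.1 (add ¬¬Y):
            ○ open, literals {U=T, Y=T}.
          branch 1.2.2 (add Z):
            ○ open, literals {U=T, Z=T}.
  branch 2 (add (V ∧ (V ↔ ¬Z))):
    (V ∧ (V ↔ ¬Z)): α-rule — add V, (V ↔ ¬Z).
    (V ↔ ¬Z): β-rule — branch into V, ¬Z  //  ¬V, ¬¬Z.
      branch 2.1 (add V, ¬Z):
        ○ open, literals {V=T, Z=F}.
      branch 2.2 (add ¬V, ¬¬Z):
        × closes — contains both V and ¬V.
1 branch closed, 4 open.
Each open branch fixes some atoms; the unmentioned ones are free. Counting distinct full assignments: branch {U=T, W=T} (X, Y, Z, V) contributes 16 new; branch {U=T, Y=T} (X, Z, W, V) contributes 8 new; branch {U=T, Z=T} (X, Y, W, V) contributes 4 new; branch {V=T, Z=F} (X, Y, W, U) contributes 10 new. Total: 38.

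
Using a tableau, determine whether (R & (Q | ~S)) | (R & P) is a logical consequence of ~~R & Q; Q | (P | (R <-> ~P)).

Yes

Initial set: {(~~R & Q); (Q | (P | (R <-> ~P))); ~((R & (Q | ~S)) | (R & P))}.
(~~R & Q): α-rule — add ~~R, Q.
~((R & (Q | ~S)) | (R & P)): α-rule — add ~(R & (Q | ~S)), ~(R & P).
~~R: drop double negation, giving R.
(Q | (P | (R <-> ~P))): β-rule — branch into Q  //  (P | (R <-> ~P)).
  branch 1 (add Q):
    ~(R & (Q | ~S)): β-rule — branch into ~R  //  ~(Q | ~S).
      branch 1.1 (add ~R):
        × closes — contains both R and ~R.
      branch 1.2 (add ~(Q | ~S)):
        ~(Q | ~S): α-rule — add ~Q, ~~S.
        × closes — contains both Q and ~Q.
  branch 2 (add (P | (R <-> ~P))):
    ~(R & (Q | ~S)): β-rule — branch into ~R  //  ~(Q | ~S).
      branch 2.1 (add ~R):
        × closes — contains both R and ~R.
      branch 2.2 (add ~(Q | ~S)):
        ~(Q | ~S): α-rule — add ~Q, ~~S.
        × closes — contains both Q and ~Q.
All 4 branches close.
Every branch closed, so the premises entail the conclusion.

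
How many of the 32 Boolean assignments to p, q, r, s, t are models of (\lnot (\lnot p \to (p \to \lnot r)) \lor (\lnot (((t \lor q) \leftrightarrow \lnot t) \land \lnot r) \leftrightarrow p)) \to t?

Initial set: {((\lnot (\lnot p \to (p \to \lnot r)) \lor (\lnot (((t \lor q) \leftrightarrow \lnot t) \land \lnot r) \leftrightarrow p)) \to t)}.
((\lnot (\lnot p \to (p \to \lnot r)) \lor (\lnot (((t \lor q) \leftrightarrow \lnot t) \land \lnot r) \leftrightarrow p)) \to t): β-rule — branch into \lnot (\lnot (\lnot p \to (p \to \lnot r)) \lor (\lnot (((t \lor q) \leftrightarrow \lnot t) \land \lnot r) \leftrightarrow p))  //  t.
  branch 1 (add \lnot (\lnot (\lnot p \to (p \to \lnot r)) \lor (\lnot (((t \lor q) \leftrightarrow \lnot t) \land \lnot r) \leftrightarrow p))):
    \lnot (\lnot (\lnot p \to (p \to \lnot r)) \lor (\lnot (((t \lor q) \leftrightarrow \lnot t) \land \lnot r) \leftrightarrow p)): α-rule — add \lnot \lnot (\lnot p \to (p \to \lnot r)), \lnot (\lnot (((t \lor q) \leftrightarrow \lnot t) \land \lnot r) \leftrightarrow p).
    \lnot \lnot (\lnot p \to (p \to \lnot r)): β-rule — branch into \lnot \lnot p  //  (p \to \lnot r).
      branch 1.1 (add \lnot \lnot p):
        \lnot (\lnot (((t \lor q) \leftrightarrow \lnot t) \land \lnot r) \leftrightarrow p): β-rule — branch into \lnot (((t \lor q) \leftrightarrow \lnot t) \land \lnot r), \lnot p  //  \lnot \lnot (((t \lor q) \leftrightarrow \lnot t) \land \lnot r), p.
          branch 1.1.1 (add \lnot (((t \lor q) \leftrightarrow \lnot t) \land \lnot r), \lnot p):
            × closes — contains both p and \lnot p.
          branch 1.1.2 (add \lnot \lnot (((t \lor q) \leftrightarrow \lnot t) \land \lnot r), p):
            \lnot \lnot (((t \lor q) \leftrightarrow \lnot t) \land \lnot r): α-rule — add ((t \lor q) \leftrightarrow \lnot t), \lnot r.
            ((t \lor q) \leftrightarrow \lnot t): β-rule — branch into (t \lor q), \lnot t  //  \lnot (t \lor q), \lnot \lnot t.
              branch 1.1.2.1 (add (t \lor q), \lnot t):
                (t \lor q): β-rule — branch into t  //  q.
                  branch 1.1.2.1.1 (add t):
                    × closes — contains both t and \lnot t.
                  branch 1.1.2.1.2 (add q):
                    ○ open, literals {p=true, q=true, r=false, t=false}.
              branch 1.1.2.2 (add \lnot (t \lor q), \lnot \lnot t):
                \lnot (t \lor q): α-rule — add \lnot t, \lnot q.
                × closes — contains both t and \lnot t.
      branch 1.2 (add (p \to \lnot r)):
        \lnot (\lnot (((t \lor q) \leftrightarrow \lnot t) \land \lnot r) \leftrightarrow p): β-rule — branch into \lnot (((t \lor q) \leftrightarrow \lnot t) \land \lnot r), \lnot p  //  \lnot \lnot (((t \lor q) \leftrightarrow \lnot t) \land \lnot r), p.
          branch 1.2.1 (add \lnot (((t \lor q) \leftrightarrow \lnot t) \land \lnot r), \lnot p):
            (p \to \lnot r): β-rule — branch into \lnot p  //  \lnot r.
              branch 1.2.1.1 (add \lnot p):
                \lnot (((t \lor q) \leftrightarrow \lnot t) \land \lnot r): β-rule — branch into \lnot ((t \lor q) \leftrightarrow \lnot t)  //  \lnot \lnot r.
                  branch 1.2.1.1.1 (add \lnot ((t \lor q) \leftrightarrow \lnot t)):
                    \lnot ((t \lor q) \leftrightarrow \lnot t): β-rule — branch into (t \lor q), \lnot \lnot t  //  \lnot (t \lor q), \lnot t.
                      branch 1.2.1.1.1.1 (add (t \lor q), \lnot \lnot t):
                        (t \lor q): β-rule — branch into t  //  q.
                          branch 1.2.1.1.1.1.1 (add t):
                            ○ open, literals {p=false, t=true}.
                          branch 1.2.1.1.1.1.2 (add q):
                            ○ open, literals {p=false, q=true, t=true}.
                      branch 1.2.1.1.1.2 (add \lnot (t \lor q), \lnot t):
                        \lnot (t \lor q): α-rule — add \lnot t, \lnot q.
                        ○ open, literals {p=false, q=false, t=false}.
                  branch 1.2.1.1.2 (add \lnot \lnot r):
                    ○ open, literals {p=false, r=true}.
              branch 1.2.1.2 (add \lnot r):
                \lnot (((t \lor q) \leftrightarrow \lnot t) \land \lnot r): β-rule — branch into \lnot ((t \lor q) \leftrightarrow \lnot t)  //  \lnot \lnot r.
                  branch 1.2.1.2.1 (add \lnot ((t \lor q) \leftrightarrow \lnot t)):
                    \lnot ((t \lor q) \leftrightarrow \lnot t): β-rule — branch into (t \lor q), \lnot \lnot t  //  \lnot (t \lor q), \lnot t.
                      branch 1.2.1.2.1.1 (add (t \lor q), \lnot \lnot t):
                        (t \lor q): β-rule — branch into t  //  q.
                          branch 1.2.1.2.1.1.1 (add t):
                            ○ open, literals {p=false, r=false, t=true}.
                          branch 1.2.1.2.1.1.2 (add q):
                            ○ open, literals {p=false, q=true, r=false, t=true}.
                      branch 1.2.1.2.1.2 (add \lnot (t \lor q), \lnot t):
                        \lnot (t \lor q): α-rule — add \lnot t, \lnot q.
                        ○ open, literals {p=false, q=false, r=false, t=false}.
                  branch 1.2.1.2.2 (add \lnot \lnot r):
                    × closes — contains both r and \lnot r.
          branch 1.2.2 (add \lnot \lnot (((t \lor q) \leftrightarrow \lnot t) \land \lnot r), p):
            \lnot \lnot (((t \lor q) \leftrightarrow \lnot t) \land \lnot r): α-rule — add ((t \lor q) \leftrightarrow \lnot t), \lnot r.
            (p \to \lnot r): β-rule — branch into \lnot p  //  \lnot r.
              branch 1.2.2.1 (add \lnot p):
                × closes — contains both p and \lnot p.
              branch 1.2.2.2 (add \lnot r):
                ((t \lor q) \leftrightarrow \lnot t): β-rule — branch into (t \lor q), \lnot t  //  \lnot (t \lor q), \lnot \lnot t.
                  branch 1.2.2.2.1 (add (t \lor q), \lnot t):
                    (t \lor q): β-rule — branch into t  //  q.
                      branch 1.2.2.2.1.1 (add t):
                        × closes — contains both t and \lnot t.
                      branch 1.2.2.2.1.2 (add q):
                        ○ open, literals {p=true, q=true, r=false, t=false}.
                  branch 1.2.2.2.2 (add \lnot (t \lor q), \lnot \lnot t):
                    \lnot (t \lor q): α-rule — add \lnot t, \lnot q.
                    × closes — contains both t and \lnot t.
  branch 2 (add t):
    ○ open, literals {t=true}.
7 branches closed, 10 open.
Each open branch fixes some atoms; the unmentioned ones are free. Counting distinct full assignments: branch {p=true, q=true, r=false, t=false} (s) contributes 2 new; branch {p=false, t=true} (q, r, s) contributes 8 new; branch {p=false, q=true, t=true} (r, s) contributes 0 new; branch {p=false, q=false, t=false} (r, s) contributes 4 new; branch {p=false, r=true} (q, s, t) contributes 2 new; branch {p=false, r=false, t=true} (q, s) contributes 0 new; branch {p=false, q=true, r=false, t=true} (s) contributes 0 new; branch {p=false, q=false, r=false, t=false} (s) contributes 0 new; branch {p=true, q=true, r=false, t=false} (s) contributes 0 new; branch {t=true} (p, q, r, s) contributes 8 new. Total: 24.

24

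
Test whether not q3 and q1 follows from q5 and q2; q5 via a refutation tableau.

No

Initial set: {(q5 and q2); q5; not (not q3 and q1)}.
(q5 and q2): α-rule — add q5, q2.
not (not q3 and q1): β-rule — branch into not not q3  //  not q1.
  branch 1 (add not not q3):
    ○ open, literals {q2=true, q3=true, q5=true}.
  branch 2 (add not q1):
    ○ open, literals {q1=false, q2=true, q5=true}.
0 branches closed, 2 open.
An open branch gives a countermodel: q2=true, q3=true, q5=true (unmentioned atoms arbitrary); the premises hold there but the conclusion fails.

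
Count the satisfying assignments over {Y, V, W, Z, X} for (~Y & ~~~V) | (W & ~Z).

Initial set: {((~Y & ~~~V) | (W & ~Z))}.
((~Y & ~~~V) | (W & ~Z)): β-rule — branch into (~Y & ~~~V)  //  (W & ~Z).
  branch 1 (add (~Y & ~~~V)):
    (~Y & ~~~V): α-rule — add ~Y, ~~~V.
    ~~~V: drop double negation, giving ~V.
    ○ open, literals {V=F, Y=F}.
  branch 2 (add (W & ~Z)):
    (W & ~Z): α-rule — add W, ~Z.
    ○ open, literals {W=T, Z=F}.
0 branches closed, 2 open.
Each open branch fixes some atoms; the unmentioned ones are free. Counting distinct full assignments: branch {V=F, Y=F} (W, Z, X) contributes 8 new; branch {W=T, Z=F} (Y, V, X) contributes 6 new. Total: 14.

14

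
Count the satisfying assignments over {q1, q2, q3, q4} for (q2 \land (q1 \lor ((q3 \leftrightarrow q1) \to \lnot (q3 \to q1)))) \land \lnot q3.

2

Initial set: {((q2 \land (q1 \lor ((q3 \leftrightarrow q1) \to \lnot (q3 \to q1)))) \land \lnot q3)}.
((q2 \land (q1 \lor ((q3 \leftrightarrow q1) \to \lnot (q3 \to q1)))) \land \lnot q3): α-rule — add (q2 \land (q1 \lor ((q3 \leftrightarrow q1) \to \lnot (q3 \to q1)))), \lnot q3.
(q2 \land (q1 \lor ((q3 \leftrightarrow q1) \to \lnot (q3 \to q1)))): α-rule — add q2, (q1 \lor ((q3 \leftrightarrow q1) \to \lnot (q3 \to q1))).
(q1 \lor ((q3 \leftrightarrow q1) \to \lnot (q3 \to q1))): β-rule — branch into q1  //  ((q3 \leftrightarrow q1) \to \lnot (q3 \to q1)).
  branch 1 (add q1):
    ○ open, literals {q1=1, q2=1, q3=0}.
  branch 2 (add ((q3 \leftrightarrow q1) \to \lnot (q3 \to q1))):
    ((q3 \leftrightarrow q1) \to \lnot (q3 \to q1)): β-rule — branch into \lnot (q3 \leftrightarrow q1)  //  \lnot (q3 \to q1).
      branch 2.1 (add \lnot (q3 \leftrightarrow q1)):
        \lnot (q3 \leftrightarrow q1): β-rule — branch into q3, \lnot q1  //  \lnot q3, q1.
          branch 2.1.1 (add q3, \lnot q1):
            × closes — contains both q3 and \lnot q3.
          branch 2.1.2 (add \lnot q3, q1):
            ○ open, literals {q1=1, q2=1, q3=0}.
      branch 2.2 (add \lnot (q3 \to q1)):
        \lnot (q3 \to q1): α-rule — add q3, \lnot q1.
        × closes — contains both q3 and \lnot q3.
2 branches closed, 2 open.
Each open branch fixes some atoms; the unmentioned ones are free. Counting distinct full assignments: branch {q1=1, q2=1, q3=0} (q4) contributes 2 new; branch {q1=1, q2=1, q3=0} (q4) contributes 0 new. Total: 2.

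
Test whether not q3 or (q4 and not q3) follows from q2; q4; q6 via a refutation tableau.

No

Initial set: {q2; q4; q6; not (not q3 or (q4 and not q3))}.
not (not q3 or (q4 and not q3)): α-rule — add not not q3, not (q4 and not q3).
not (q4 and not q3): β-rule — branch into not q4  //  not not q3.
  branch 1 (add not q4):
    × closes — contains both q4 and not q4.
  branch 2 (add not not q3):
    ○ open, literals {q2=T, q3=T, q4=T, q6=T}.
1 branch closed, 1 open.
An open branch gives a countermodel: q2=T, q3=T, q4=T, q6=T (unmentioned atoms arbitrary); the premises hold there but the conclusion fails.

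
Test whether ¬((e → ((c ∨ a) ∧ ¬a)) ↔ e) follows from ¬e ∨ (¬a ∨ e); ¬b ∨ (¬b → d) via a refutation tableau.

Initial set: {(¬e ∨ (¬a ∨ e)); (¬b ∨ (¬b → d)); ¬¬((e → ((c ∨ a) ∧ ¬a)) ↔ e)}.
(¬e ∨ (¬a ∨ e)): β-rule — branch into ¬e  //  (¬a ∨ e).
  branch 1 (add ¬e):
    (¬b ∨ (¬b → d)): β-rule — branch into ¬b  //  (¬b → d).
      branch 1.1 (add ¬b):
        ¬¬((e → ((c ∨ a) ∧ ¬a)) ↔ e): β-rule — branch into (e → ((c ∨ a) ∧ ¬a)), e  //  ¬(e → ((c ∨ a) ∧ ¬a)), ¬e.
          branch 1.1.1 (add (e → ((c ∨ a) ∧ ¬a)), e):
            × closes — contains both e and ¬e.
          branch 1.1.2 (add ¬(e → ((c ∨ a) ∧ ¬a)), ¬e):
            ¬(e → ((c ∨ a) ∧ ¬a)): α-rule — add e, ¬((c ∨ a) ∧ ¬a).
            × closes — contains both e and ¬e.
      branch 1.2 (add (¬b → d)):
        ¬¬((e → ((c ∨ a) ∧ ¬a)) ↔ e): β-rule — branch into (e → ((c ∨ a) ∧ ¬a)), e  //  ¬(e → ((c ∨ a) ∧ ¬a)), ¬e.
          branch 1.2.1 (add (e → ((c ∨ a) ∧ ¬a)), e):
            × closes — contains both e and ¬e.
          branch 1.2.2 (add ¬(e → ((c ∨ a) ∧ ¬a)), ¬e):
            ¬(e → ((c ∨ a) ∧ ¬a)): α-rule — add e, ¬((c ∨ a) ∧ ¬a).
            × closes — contains both e and ¬e.
  branch 2 (add (¬a ∨ e)):
    (¬b ∨ (¬b → d)): β-rule — branch into ¬b  //  (¬b → d).
      branch 2.1 (add ¬b):
        ¬¬((e → ((c ∨ a) ∧ ¬a)) ↔ e): β-rule — branch into (e → ((c ∨ a) ∧ ¬a)), e  //  ¬(e → ((c ∨ a) ∧ ¬a)), ¬e.
          branch 2.1.1 (add (e → ((c ∨ a) ∧ ¬a)), e):
            (¬a ∨ e): β-rule — branch into ¬a  //  e.
              branch 2.1.1.1 (add ¬a):
                (e → ((c ∨ a) ∧ ¬a)): β-rule — branch into ¬e  //  ((c ∨ a) ∧ ¬a).
                  branch 2.1.1.1.1 (add ¬e):
                    × closes — contains both e and ¬e.
                  branch 2.1.1.1.2 (add ((c ∨ a) ∧ ¬a)):
                    ((c ∨ a) ∧ ¬a): α-rule — add (c ∨ a), ¬a.
                    (c ∨ a): β-rule — branch into c  //  a.
                      branch 2.1.1.1.2.1 (add c):
                        ○ open, literals {a=0, b=0, c=1, e=1}.
                      branch 2.1.1.1.2.2 (add a):
                        × closes — contains both a and ¬a.
              branch 2.1.1.2 (add e):
                (e → ((c ∨ a) ∧ ¬a)): β-rule — branch into ¬e  //  ((c ∨ a) ∧ ¬a).
                  branch 2.1.1.2.1 (add ¬e):
                    × closes — contains both e and ¬e.
                  branch 2.1.1.2.2 (add ((c ∨ a) ∧ ¬a)):
                    ((c ∨ a) ∧ ¬a): α-rule — add (c ∨ a), ¬a.
                    (c ∨ a): β-rule — branch into c  //  a.
                      branch 2.1.1.2.2.1 (add c):
                        ○ open, literals {a=0, b=0, c=1, e=1}.
                      branch 2.1.1.2.2.2 (add a):
                        × closes — contains both a and ¬a.
          branch 2.1.2 (add ¬(e → ((c ∨ a) ∧ ¬a)), ¬e):
            ¬(e → ((c ∨ a) ∧ ¬a)): α-rule — add e, ¬((c ∨ a) ∧ ¬a).
            × closes — contains both e and ¬e.
      branch 2.2 (add (¬b → d)):
        ¬¬((e → ((c ∨ a) ∧ ¬a)) ↔ e): β-rule — branch into (e → ((c ∨ a) ∧ ¬a)), e  //  ¬(e → ((c ∨ a) ∧ ¬a)), ¬e.
          branch 2.2.1 (add (e → ((c ∨ a) ∧ ¬a)), e):
            (¬a ∨ e): β-rule — branch into ¬a  //  e.
              branch 2.2.1.1 (add ¬a):
                (¬b → d): β-rule — branch into ¬¬b  //  d.
                  branch 2.2.1.1.1 (add ¬¬b):
                    (e → ((c ∨ a) ∧ ¬a)): β-rule — branch into ¬e  //  ((c ∨ a) ∧ ¬a).
                      branch 2.2.1.1.1.1 (add ¬e):
                        × closes — contains both e and ¬e.
                      branch 2.2.1.1.1.2 (add ((c ∨ a) ∧ ¬a)):
                        ((c ∨ a) ∧ ¬a): α-rule — add (c ∨ a), ¬a.
                        (c ∨ a): β-rule — branch into c  //  a.
                          branch 2.2.1.1.1.2.1 (add c):
                            ○ open, literals {a=0, b=1, c=1, e=1}.
                          branch 2.2.1.1.1.2.2 (add a):
                            × closes — contains both a and ¬a.
                  branch 2.2.1.1.2 (add d):
                    (e → ((c ∨ a) ∧ ¬a)): β-rule — branch into ¬e  //  ((c ∨ a) ∧ ¬a).
                      branch 2.2.1.1.2.1 (add ¬e):
                        × closes — contains both e and ¬e.
                      branch 2.2.1.1.2.2 (add ((c ∨ a) ∧ ¬a)):
                        ((c ∨ a) ∧ ¬a): α-rule — add (c ∨ a), ¬a.
                        (c ∨ a): β-rule — branch into c  //  a.
                          branch 2.2.1.1.2.2.1 (add c):
                            ○ open, literals {a=0, c=1, d=1, e=1}.
                          branch 2.2.1.1.2.2.2 (add a):
                            × closes — contains both a and ¬a.
              branch 2.2.1.2 (add e):
                (¬b → d): β-rule — branch into ¬¬b  //  d.
                  branch 2.2.1.2.1 (add ¬¬b):
                    (e → ((c ∨ a) ∧ ¬a)): β-rule — branch into ¬e  //  ((c ∨ a) ∧ ¬a).
                      branch 2.2.1.2.1.1 (add ¬e):
                        × closes — contains both e and ¬e.
                      branch 2.2.1.2.1.2 (add ((c ∨ a) ∧ ¬a)):
                        ((c ∨ a) ∧ ¬a): α-rule — add (c ∨ a), ¬a.
                        (c ∨ a): β-rule — branch into c  //  a.
                          branch 2.2.1.2.1.2.1 (add c):
                            ○ open, literals {a=0, b=1, c=1, e=1}.
                          branch 2.2.1.2.1.2.2 (add a):
                            × closes — contains both a and ¬a.
                  branch 2.2.1.2.2 (add d):
                    (e → ((c ∨ a) ∧ ¬a)): β-rule — branch into ¬e  //  ((c ∨ a) ∧ ¬a).
                      branch 2.2.1.2.2.1 (add ¬e):
                        × closes — contains both e and ¬e.
                      branch 2.2.1.2.2.2 (add ((c ∨ a) ∧ ¬a)):
                        ((c ∨ a) ∧ ¬a): α-rule — add (c ∨ a), ¬a.
                        (c ∨ a): β-rule — branch into c  //  a.
                          branch 2.2.1.2.2.2.1 (add c):
                            ○ open, literals {a=0, c=1, d=1, e=1}.
                          branch 2.2.1.2.2.2.2 (add a):
                            × closes — contains both a and ¬a.
          branch 2.2.2 (add ¬(e → ((c ∨ a) ∧ ¬a)), ¬e):
            ¬(e → ((c ∨ a) ∧ ¬a)): α-rule — add e, ¬((c ∨ a) ∧ ¬a).
            × closes — contains both e and ¬e.
18 branches closed, 6 open.
An open branch gives a countermodel: a=0, b=0, c=1, e=1 (unmentioned atoms arbitrary); the premises hold there but the conclusion fails.

No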